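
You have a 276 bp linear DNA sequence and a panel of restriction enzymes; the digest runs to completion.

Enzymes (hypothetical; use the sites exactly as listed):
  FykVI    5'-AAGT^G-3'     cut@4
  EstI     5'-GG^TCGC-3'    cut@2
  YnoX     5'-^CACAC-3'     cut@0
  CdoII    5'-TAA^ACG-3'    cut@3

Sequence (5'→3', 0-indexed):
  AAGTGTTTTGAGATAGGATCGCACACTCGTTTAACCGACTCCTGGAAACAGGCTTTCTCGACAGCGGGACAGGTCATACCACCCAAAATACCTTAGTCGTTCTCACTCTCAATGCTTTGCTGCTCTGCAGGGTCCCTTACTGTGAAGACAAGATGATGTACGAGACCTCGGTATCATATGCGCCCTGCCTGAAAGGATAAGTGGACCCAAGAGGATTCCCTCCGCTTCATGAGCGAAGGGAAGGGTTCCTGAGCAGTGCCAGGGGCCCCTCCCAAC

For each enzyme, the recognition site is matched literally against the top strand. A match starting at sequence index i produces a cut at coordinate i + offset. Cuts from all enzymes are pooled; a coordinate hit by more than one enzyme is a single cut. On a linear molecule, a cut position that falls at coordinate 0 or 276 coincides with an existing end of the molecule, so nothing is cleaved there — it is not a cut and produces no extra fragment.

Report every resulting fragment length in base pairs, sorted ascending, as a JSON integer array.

Site scan:
  FykVI AAGTG/4: at [0, 198] ⇒ [4, 202]
  EstI (GGTCGC, off=2): no sites
  YnoX CACAC/0: at [21] ⇒ [21]
  CdoII (TAAACG, off=3): no sites

Pooled cuts: [4, 21, 202]

Fragments:
  [0,4): 4 bp
  [4,21): 17 bp
  [21,202): 181 bp
  [202,276): 74 bp

[4,17,74,181]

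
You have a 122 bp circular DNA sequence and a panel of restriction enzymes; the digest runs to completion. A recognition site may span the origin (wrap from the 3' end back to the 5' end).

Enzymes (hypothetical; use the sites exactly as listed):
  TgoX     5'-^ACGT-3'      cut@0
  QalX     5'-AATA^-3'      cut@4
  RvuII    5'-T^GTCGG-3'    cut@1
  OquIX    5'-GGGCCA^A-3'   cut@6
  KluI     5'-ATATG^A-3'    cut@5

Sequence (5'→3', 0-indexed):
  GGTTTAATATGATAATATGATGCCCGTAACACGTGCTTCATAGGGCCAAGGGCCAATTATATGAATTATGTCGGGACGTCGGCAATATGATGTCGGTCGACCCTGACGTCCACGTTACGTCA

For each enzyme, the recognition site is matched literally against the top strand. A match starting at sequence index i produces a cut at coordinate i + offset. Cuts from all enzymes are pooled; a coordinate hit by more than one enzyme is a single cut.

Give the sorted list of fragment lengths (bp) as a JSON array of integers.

Site scan:
  TgoX ACGT/0: at [30, 75, 105, 111, 116] ⇒ [30, 75, 105, 111, 116]
  QalX AATA/4: at [5, 13, 83] ⇒ [9, 17, 87]
  RvuII TGTCGG/1: at [68, 90] ⇒ [69, 91]
  OquIX GGGCCAA/6: at [42, 49] ⇒ [48, 55]
  KluI ATATGA/5: at [6, 14, 58, 84] ⇒ [11, 19, 63, 89]

Pooled cuts: [9, 11, 17, 19, 30, 48, 55, 63, 69, 75, 87, 89, 91, 105, 111, 116]

Fragments:
  9→11: 2 bp
  11→17: 6 bp
  17→19: 2 bp
  19→30: 11 bp
  30→48: 18 bp
  48→55: 7 bp
  55→63: 8 bp
  63→69: 6 bp
  69→75: 6 bp
  75→87: 12 bp
  87→89: 2 bp
  89→91: 2 bp
  91→105: 14 bp
  105→111: 6 bp
  111→116: 5 bp
  116→9 (wrap): 122-116+9 = 15 bp

[2,2,2,2,5,6,6,6,6,7,8,11,12,14,15,18]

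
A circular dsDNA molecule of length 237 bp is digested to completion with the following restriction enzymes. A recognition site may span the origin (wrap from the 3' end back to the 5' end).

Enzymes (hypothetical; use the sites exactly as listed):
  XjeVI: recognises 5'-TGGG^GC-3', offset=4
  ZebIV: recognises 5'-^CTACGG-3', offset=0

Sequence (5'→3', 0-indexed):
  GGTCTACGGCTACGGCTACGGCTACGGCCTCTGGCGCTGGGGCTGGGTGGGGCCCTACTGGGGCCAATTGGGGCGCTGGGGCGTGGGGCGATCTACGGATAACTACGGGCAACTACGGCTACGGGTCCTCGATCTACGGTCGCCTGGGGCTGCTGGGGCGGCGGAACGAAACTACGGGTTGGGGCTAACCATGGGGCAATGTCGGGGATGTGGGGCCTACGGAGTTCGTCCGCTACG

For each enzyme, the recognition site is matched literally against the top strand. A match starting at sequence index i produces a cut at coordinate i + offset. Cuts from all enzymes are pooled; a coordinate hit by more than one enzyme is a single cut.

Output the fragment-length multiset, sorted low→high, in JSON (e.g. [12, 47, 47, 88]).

[2,5,6,6,6,6,7,8,8,9,10,10,10,10,11,12,12,14,15,15,16,19,20]

Per-enzyme occurrences:
  XjeVI TGGGGC/4: at [37, 47, 58, 68, 76, 83, 144, 153, 179, 191, 210] ⇒ [41, 51, 62, 72, 80, 87, 148, 157, 183, 195, 214]
  ZebIV CTACGG/0: at [3, 9, 15, 21, 92, 102, 112, 118, 133, 171, 216, 232] ⇒ [3, 9, 15, 21, 92, 102, 112, 118, 133, 171, 216, 232]

All cut coordinates (distinct, sorted): [3, 9, 15, 21, 41, 51, 62, 72, 80, 87, 92, 102, 112, 118, 133, 148, 157, 171, 183, 195, 214, 216, 232]

Fragments:
  3→9: 6 bp
  9→15: 6 bp
  15→21: 6 bp
  21→41: 20 bp
  41→51: 10 bp
  51→62: 11 bp
  62→72: 10 bp
  72→80: 8 bp
  80→87: 7 bp
  87→92: 5 bp
  92→102: 10 bp
  102→112: 10 bp
  112→118: 6 bp
  118→133: 15 bp
  133→148: 15 bp
  148→157: 9 bp
  157→171: 14 bp
  171→183: 12 bp
  183→195: 12 bp
  195→214: 19 bp
  214→216: 2 bp
  216→232: 16 bp
  232→3 (wrap): 237-232+3 = 8 bp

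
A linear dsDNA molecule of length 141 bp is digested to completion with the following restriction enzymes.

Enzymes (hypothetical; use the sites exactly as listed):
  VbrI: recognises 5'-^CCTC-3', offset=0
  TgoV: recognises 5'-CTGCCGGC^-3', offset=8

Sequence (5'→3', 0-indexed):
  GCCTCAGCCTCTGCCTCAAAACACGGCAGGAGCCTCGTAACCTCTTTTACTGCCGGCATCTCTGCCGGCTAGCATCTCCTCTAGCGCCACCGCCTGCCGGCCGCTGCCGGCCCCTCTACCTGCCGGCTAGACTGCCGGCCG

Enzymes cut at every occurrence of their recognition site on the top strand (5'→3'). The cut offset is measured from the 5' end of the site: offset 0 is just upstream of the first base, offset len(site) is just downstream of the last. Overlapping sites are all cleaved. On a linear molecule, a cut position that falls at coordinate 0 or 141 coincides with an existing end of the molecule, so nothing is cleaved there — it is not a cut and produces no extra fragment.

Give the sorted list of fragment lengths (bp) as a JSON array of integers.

Site scan:
  VbrI CCTC/0: at [1, 7, 13, 32, 40, 77, 112] ⇒ [1, 7, 13, 32, 40, 77, 112]
  TgoV CTGCCGGC/8: at [49, 61, 93, 103, 119, 131] ⇒ [57, 69, 101, 111, 127, 139]

All cut coordinates (distinct, sorted): [1, 7, 13, 32, 40, 57, 69, 77, 101, 111, 112, 127, 139]

Fragments:
  [0,1): 1 bp
  [1,7): 6 bp
  [7,13): 6 bp
  [13,32): 19 bp
  [32,40): 8 bp
  [40,57): 17 bp
  [57,69): 12 bp
  [69,77): 8 bp
  [77,101): 24 bp
  [101,111): 10 bp
  [111,112): 1 bp
  [112,127): 15 bp
  [127,139): 12 bp
  [139,141): 2 bp

[1,1,2,6,6,8,8,10,12,12,15,17,19,24]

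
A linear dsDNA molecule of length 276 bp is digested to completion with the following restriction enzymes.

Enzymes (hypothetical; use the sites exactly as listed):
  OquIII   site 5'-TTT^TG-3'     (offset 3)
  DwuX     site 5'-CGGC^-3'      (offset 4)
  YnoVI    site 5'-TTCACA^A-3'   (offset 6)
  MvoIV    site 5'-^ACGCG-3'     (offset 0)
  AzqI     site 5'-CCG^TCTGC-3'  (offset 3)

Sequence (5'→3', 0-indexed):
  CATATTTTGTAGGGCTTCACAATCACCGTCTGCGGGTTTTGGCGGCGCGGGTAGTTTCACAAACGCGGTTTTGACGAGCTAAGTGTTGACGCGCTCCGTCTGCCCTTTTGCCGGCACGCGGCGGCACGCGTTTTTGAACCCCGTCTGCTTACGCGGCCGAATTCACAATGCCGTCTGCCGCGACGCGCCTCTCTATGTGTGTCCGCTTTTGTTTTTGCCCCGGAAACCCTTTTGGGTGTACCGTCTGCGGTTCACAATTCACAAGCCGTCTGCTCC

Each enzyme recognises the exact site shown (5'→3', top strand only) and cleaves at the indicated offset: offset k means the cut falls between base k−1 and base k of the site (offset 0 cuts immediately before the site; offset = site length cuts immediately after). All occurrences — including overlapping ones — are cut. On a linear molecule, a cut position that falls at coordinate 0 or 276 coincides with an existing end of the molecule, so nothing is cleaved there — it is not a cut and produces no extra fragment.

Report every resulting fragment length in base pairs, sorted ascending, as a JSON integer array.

Site scan:
  OquIII (TTTTG, off=3): starts [4, 36, 68, 105, 131, 206, 212, 229] → cuts [7, 39, 71, 108, 134, 209, 215, 232]
  DwuX (CGGC, off=4): starts [42, 111, 118, 121, 153] → cuts [46, 115, 122, 125, 157]
  YnoVI (TTCACAA, off=6): starts [15, 55, 161, 250, 257] → cuts [21, 61, 167, 256, 263]
  MvoIV (ACGCG, off=0): starts [62, 88, 115, 125, 150, 182] → cuts [62, 88, 115, 125, 150, 182]
  AzqI (CCGTCTGC, off=3): starts [25, 95, 140, 170, 240, 265] → cuts [28, 98, 143, 173, 243, 268]

All cut coordinates (distinct, sorted): [7, 21, 28, 39, 46, 61, 62, 71, 88, 98, 108, 115, 122, 125, 134, 143, 150, 157, 167, 173, 182, 209, 215, 232, 243, 256, 263, 268]

Fragment lengths:
  [0,7): 7 bp
  [7,21): 14 bp
  [21,28): 7 bp
  [28,39): 11 bp
  [39,46): 7 bp
  [46,61): 15 bp
  [61,62): 1 bp
  [62,71): 9 bp
  [71,88): 17 bp
  [88,98): 10 bp
  [98,108): 10 bp
  [108,115): 7 bp
  [115,122): 7 bp
  [122,125): 3 bp
  [125,134): 9 bp
  [134,143): 9 bp
  [143,150): 7 bp
  [150,157): 7 bp
  [157,167): 10 bp
  [167,173): 6 bp
  [173,182): 9 bp
  [182,209): 27 bp
  [209,215): 6 bp
  [215,232): 17 bp
  [232,243): 11 bp
  [243,256): 13 bp
  [256,263): 7 bp
  [263,268): 5 bp
  [268,276): 8 bp

[1,3,5,6,6,7,7,7,7,7,7,7,7,8,9,9,9,9,10,10,10,11,11,13,14,15,17,17,27]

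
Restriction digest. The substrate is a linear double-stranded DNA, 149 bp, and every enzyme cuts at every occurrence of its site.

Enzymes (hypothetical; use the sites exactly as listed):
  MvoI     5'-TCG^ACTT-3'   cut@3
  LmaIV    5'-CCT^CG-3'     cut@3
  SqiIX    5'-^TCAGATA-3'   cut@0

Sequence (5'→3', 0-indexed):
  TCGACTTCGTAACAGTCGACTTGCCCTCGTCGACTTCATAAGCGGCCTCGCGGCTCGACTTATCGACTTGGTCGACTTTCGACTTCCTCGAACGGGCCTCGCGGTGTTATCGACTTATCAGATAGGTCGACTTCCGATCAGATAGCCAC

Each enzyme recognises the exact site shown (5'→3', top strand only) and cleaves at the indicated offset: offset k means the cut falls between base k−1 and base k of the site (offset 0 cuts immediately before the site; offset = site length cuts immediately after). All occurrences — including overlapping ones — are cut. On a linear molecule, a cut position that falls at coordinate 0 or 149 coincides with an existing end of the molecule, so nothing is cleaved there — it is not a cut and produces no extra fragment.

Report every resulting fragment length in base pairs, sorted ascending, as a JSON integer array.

Per-enzyme occurrences:
  MvoI TCGACTT/3: at [0, 15, 29, 54, 62, 71, 78, 109, 126] ⇒ [3, 18, 32, 57, 65, 74, 81, 112, 129]
  LmaIV CCTCG/3: at [24, 45, 85, 96] ⇒ [27, 48, 88, 99]
  SqiIX TCAGATA/0: at [117, 137] ⇒ [117, 137]

All cut coordinates (distinct, sorted): [3, 18, 27, 32, 48, 57, 65, 74, 81, 88, 99, 112, 117, 129, 137]

Fragments:
  [0,3): 3 bp
  [3,18): 15 bp
  [18,27): 9 bp
  [27,32): 5 bp
  [32,48): 16 bp
  [48,57): 9 bp
  [57,65): 8 bp
  [65,74): 9 bp
  [74,81): 7 bp
  [81,88): 7 bp
  [88,99): 11 bp
  [99,112): 13 bp
  [112,117): 5 bp
  [117,129): 12 bp
  [129,137): 8 bp
  [137,149): 12 bp

[3,5,5,7,7,8,8,9,9,9,11,12,12,13,15,16]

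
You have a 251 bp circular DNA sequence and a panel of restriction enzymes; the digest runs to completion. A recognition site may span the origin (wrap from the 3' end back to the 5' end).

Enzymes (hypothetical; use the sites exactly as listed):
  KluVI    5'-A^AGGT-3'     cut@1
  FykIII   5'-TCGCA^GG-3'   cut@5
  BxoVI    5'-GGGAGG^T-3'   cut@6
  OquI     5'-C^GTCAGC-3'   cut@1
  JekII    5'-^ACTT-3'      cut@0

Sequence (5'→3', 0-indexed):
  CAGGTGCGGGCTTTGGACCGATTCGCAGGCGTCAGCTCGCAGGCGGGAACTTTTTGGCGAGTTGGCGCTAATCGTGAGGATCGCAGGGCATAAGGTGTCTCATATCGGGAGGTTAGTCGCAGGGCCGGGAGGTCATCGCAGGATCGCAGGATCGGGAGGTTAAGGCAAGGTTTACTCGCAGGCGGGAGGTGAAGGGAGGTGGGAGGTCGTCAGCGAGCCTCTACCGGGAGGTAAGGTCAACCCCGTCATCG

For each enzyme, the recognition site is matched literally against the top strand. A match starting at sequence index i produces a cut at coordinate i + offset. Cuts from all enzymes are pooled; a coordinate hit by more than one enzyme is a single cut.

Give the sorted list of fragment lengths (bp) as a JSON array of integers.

[2,2,3,7,7,7,8,8,8,9,9,10,11,11,11,13,20,20,23,25,37]

Site scan:
  KluVI (AAGGT, off=1): starts [91, 166, 232] → cuts [92, 167, 233]
  FykIII (TCGCAGG, off=5): starts [22, 36, 80, 116, 135, 143, 175, 248] → cuts [2, 27, 41, 85, 121, 140, 148, 180]
  BxoVI (GGGAGGT, off=6): starts [106, 126, 153, 183, 193, 200, 225] → cuts [112, 132, 159, 189, 199, 206, 231]
  OquI (CGTCAGC, off=1): starts [29, 207] → cuts [30, 208]
  JekII (ACTT, off=0): starts [48] → cuts [48]

Pooled cuts: [2, 27, 30, 41, 48, 85, 92, 112, 121, 132, 140, 148, 159, 167, 180, 189, 199, 206, 208, 231, 233]

Fragments:
  2→27: 25 bp
  27→30: 3 bp
  30→41: 11 bp
  41→48: 7 bp
  48→85: 37 bp
  85→92: 7 bp
  92→112: 20 bp
  112→121: 9 bp
  121→132: 11 bp
  132→140: 8 bp
  140→148: 8 bp
  148→159: 11 bp
  159→167: 8 bp
  167→180: 13 bp
  180→189: 9 bp
  189→199: 10 bp
  199→206: 7 bp
  206→208: 2 bp
  208→231: 23 bp
  231→233: 2 bp
  233→2 (wrap): 251-233+2 = 20 bp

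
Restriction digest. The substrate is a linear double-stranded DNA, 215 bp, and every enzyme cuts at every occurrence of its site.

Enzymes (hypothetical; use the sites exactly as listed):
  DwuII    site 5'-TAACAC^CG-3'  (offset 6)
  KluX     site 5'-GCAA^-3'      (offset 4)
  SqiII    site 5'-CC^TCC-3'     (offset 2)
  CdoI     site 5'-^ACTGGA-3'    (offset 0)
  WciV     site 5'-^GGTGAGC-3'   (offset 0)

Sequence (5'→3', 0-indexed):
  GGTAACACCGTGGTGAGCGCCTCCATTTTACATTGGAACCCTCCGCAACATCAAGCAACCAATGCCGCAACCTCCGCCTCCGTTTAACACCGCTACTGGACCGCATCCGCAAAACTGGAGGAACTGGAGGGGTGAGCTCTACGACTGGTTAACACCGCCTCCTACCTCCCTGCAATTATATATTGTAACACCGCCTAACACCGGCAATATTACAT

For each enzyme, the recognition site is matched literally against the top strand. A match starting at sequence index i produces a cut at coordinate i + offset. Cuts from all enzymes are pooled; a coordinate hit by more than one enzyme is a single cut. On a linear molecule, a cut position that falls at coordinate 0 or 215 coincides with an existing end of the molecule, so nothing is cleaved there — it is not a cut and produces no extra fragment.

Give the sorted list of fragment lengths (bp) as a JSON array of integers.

[1,2,3,4,4,6,6,7,7,8,8,8,9,9,10,10,10,12,12,16,18,20,25]

Site scan:
  DwuII (TAACACCG, off=6): starts [2, 84, 149, 185, 195] → cuts [8, 90, 155, 191, 201]
  KluX (GCAA, off=4): starts [44, 54, 66, 108, 171, 203] → cuts [48, 58, 70, 112, 175, 207]
  SqiII (CCTCC, off=2): starts [19, 39, 70, 76, 157, 164] → cuts [21, 41, 72, 78, 159, 166]
  CdoI (ACTGGA, off=0): starts [94, 113, 122] → cuts [94, 113, 122]
  WciV (GGTGAGC, off=0): starts [11, 130] → cuts [11, 130]

Pooled cuts: [8, 11, 21, 41, 48, 58, 70, 72, 78, 90, 94, 112, 113, 122, 130, 155, 159, 166, 175, 191, 201, 207]

Fragments:
  [0,8): 8 bp
  [8,11): 3 bp
  [11,21): 10 bp
  [21,41): 20 bp
  [41,48): 7 bp
  [48,58): 10 bp
  [58,70): 12 bp
  [70,72): 2 bp
  [72,78): 6 bp
  [78,90): 12 bp
  [90,94): 4 bp
  [94,112): 18 bp
  [112,113): 1 bp
  [113,122): 9 bp
  [122,130): 8 bp
  [130,155): 25 bp
  [155,159): 4 bp
  [159,166): 7 bp
  [166,175): 9 bp
  [175,191): 16 bp
  [191,201): 10 bp
  [201,207): 6 bp
  [207,215): 8 bp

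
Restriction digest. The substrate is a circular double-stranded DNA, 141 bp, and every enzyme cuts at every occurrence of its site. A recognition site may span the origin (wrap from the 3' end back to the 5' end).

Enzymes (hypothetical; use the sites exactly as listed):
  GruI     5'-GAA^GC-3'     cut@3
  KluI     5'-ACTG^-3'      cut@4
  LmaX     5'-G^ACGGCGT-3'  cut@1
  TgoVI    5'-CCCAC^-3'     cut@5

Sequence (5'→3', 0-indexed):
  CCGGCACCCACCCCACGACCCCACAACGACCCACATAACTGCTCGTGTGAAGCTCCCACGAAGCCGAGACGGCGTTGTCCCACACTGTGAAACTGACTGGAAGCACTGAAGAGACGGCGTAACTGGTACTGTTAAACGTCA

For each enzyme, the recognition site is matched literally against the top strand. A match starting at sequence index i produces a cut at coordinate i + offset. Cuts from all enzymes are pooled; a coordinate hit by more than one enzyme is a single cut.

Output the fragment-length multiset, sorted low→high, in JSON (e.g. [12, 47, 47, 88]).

Site scan:
  GruI (GAAGC, off=3): starts [48, 59, 99] → cuts [51, 62, 102]
  KluI (ACTG, off=4): starts [37, 83, 91, 95, 104, 121, 127] → cuts [41, 87, 95, 99, 108, 125, 131]
  LmaX (GACGGCGT, off=1): starts [67, 112] → cuts [68, 113]
  TgoVI (CCCAC, off=5): starts [6, 11, 19, 29, 54, 78] → cuts [11, 16, 24, 34, 59, 83]

All cut coordinates (distinct, sorted): [11, 16, 24, 34, 41, 51, 59, 62, 68, 83, 87, 95, 99, 102, 108, 113, 125, 131]

Fragment lengths:
  11→16: 5 bp
  16→24: 8 bp
  24→34: 10 bp
  34→41: 7 bp
  41→51: 10 bp
  51→59: 8 bp
  59→62: 3 bp
  62→68: 6 bp
  68→83: 15 bp
  83→87: 4 bp
  87→95: 8 bp
  95→99: 4 bp
  99→102: 3 bp
  102→108: 6 bp
  108→113: 5 bp
  113→125: 12 bp
  125→131: 6 bp
  131→11 (wrap): 141-131+11 = 21 bp

[3,3,4,4,5,5,6,6,6,7,8,8,8,10,10,12,15,21]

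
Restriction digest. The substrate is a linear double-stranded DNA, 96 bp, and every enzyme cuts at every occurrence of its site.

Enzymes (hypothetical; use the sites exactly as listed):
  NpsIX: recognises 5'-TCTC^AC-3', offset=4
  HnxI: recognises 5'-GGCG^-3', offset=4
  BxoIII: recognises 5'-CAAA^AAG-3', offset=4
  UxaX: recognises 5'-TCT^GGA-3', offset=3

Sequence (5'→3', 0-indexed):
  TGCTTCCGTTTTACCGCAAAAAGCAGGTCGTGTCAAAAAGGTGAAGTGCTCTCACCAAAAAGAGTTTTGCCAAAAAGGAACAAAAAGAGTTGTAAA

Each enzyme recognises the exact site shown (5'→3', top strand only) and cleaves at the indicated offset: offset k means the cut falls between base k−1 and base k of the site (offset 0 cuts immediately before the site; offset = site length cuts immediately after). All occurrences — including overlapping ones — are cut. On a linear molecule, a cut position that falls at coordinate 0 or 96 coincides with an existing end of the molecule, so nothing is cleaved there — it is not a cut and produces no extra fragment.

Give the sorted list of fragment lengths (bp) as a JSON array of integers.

Per-enzyme occurrences:
  NpsIX (TCTCAC, off=4): starts [49] → cuts [53]
  HnxI (GGCG, off=4): no sites
  BxoIII (CAAAAAG, off=4): starts [16, 33, 55, 70, 80] → cuts [20, 37, 59, 74, 84]
  UxaX (TCTGGA, off=3): no sites

All cut coordinates (distinct, sorted): [20, 37, 53, 59, 74, 84]

Fragment lengths:
  [0,20): 20 bp
  [20,37): 17 bp
  [37,53): 16 bp
  [53,59): 6 bp
  [59,74): 15 bp
  [74,84): 10 bp
  [84,96): 12 bp

[6,10,12,15,16,17,20]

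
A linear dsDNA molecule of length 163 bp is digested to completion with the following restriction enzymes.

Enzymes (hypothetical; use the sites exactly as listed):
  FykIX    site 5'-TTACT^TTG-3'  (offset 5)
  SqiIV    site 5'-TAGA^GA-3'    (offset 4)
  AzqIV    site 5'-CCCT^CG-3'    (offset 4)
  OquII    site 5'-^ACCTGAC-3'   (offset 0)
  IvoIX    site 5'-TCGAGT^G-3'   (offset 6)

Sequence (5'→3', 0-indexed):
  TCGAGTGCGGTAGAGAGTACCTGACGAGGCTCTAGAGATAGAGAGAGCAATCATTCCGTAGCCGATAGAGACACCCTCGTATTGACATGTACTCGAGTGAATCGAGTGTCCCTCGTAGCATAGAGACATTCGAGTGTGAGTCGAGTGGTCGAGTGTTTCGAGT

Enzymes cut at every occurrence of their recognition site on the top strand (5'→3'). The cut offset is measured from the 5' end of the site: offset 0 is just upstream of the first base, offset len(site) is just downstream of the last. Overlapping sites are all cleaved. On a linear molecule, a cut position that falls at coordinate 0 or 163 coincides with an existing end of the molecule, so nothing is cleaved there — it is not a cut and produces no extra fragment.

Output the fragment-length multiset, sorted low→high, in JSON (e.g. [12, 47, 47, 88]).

[4,6,6,6,8,8,8,9,9,11,11,11,18,21,27]

Site scan:
  FykIX (TTACTTTG, off=5): no sites
  SqiIV (TAGAGA, off=4): starts [10, 32, 38, 65, 120] → cuts [14, 36, 42, 69, 124]
  AzqIV (CCCTCG, off=4): starts [73, 109] → cuts [77, 113]
  OquII (ACCTGAC, off=0): starts [18] → cuts [18]
  IvoIX (TCGAGTG, off=6): starts [0, 92, 101, 129, 140, 148] → cuts [6, 98, 107, 135, 146, 154]

All cut coordinates (distinct, sorted): [6, 14, 18, 36, 42, 69, 77, 98, 107, 113, 124, 135, 146, 154]

Fragments:
  [0,6): 6 bp
  [6,14): 8 bp
  [14,18): 4 bp
  [18,36): 18 bp
  [36,42): 6 bp
  [42,69): 27 bp
  [69,77): 8 bp
  [77,98): 21 bp
  [98,107): 9 bp
  [107,113): 6 bp
  [113,124): 11 bp
  [124,135): 11 bp
  [135,146): 11 bp
  [146,154): 8 bp
  [154,163): 9 bp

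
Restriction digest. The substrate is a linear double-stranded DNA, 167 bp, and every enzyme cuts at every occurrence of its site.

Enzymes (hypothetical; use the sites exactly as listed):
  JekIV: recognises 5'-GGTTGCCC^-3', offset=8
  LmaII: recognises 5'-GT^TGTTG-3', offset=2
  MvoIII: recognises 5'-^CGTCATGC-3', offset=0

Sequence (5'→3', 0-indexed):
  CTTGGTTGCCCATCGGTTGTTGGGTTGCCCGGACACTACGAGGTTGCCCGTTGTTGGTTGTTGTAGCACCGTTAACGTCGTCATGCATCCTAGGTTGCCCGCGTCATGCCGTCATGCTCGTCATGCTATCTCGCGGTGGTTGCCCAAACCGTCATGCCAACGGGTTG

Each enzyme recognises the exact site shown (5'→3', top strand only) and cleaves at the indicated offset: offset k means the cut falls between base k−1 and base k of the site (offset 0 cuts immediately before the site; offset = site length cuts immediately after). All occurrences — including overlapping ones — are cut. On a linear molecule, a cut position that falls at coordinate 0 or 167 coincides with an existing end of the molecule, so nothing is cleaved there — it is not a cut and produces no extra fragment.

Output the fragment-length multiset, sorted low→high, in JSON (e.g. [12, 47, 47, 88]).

Site scan:
  JekIV (GGTTGCCC, off=8): starts [3, 22, 41, 92, 137] → cuts [11, 30, 49, 100, 145]
  LmaII (GTTGTTG, off=2): starts [15, 49, 56] → cuts [17, 51, 58]
  MvoIII (CGTCATGC, off=0): starts [78, 101, 109, 118, 149] → cuts [78, 101, 109, 118, 149]

Pooled cuts: [11, 17, 30, 49, 51, 58, 78, 100, 101, 109, 118, 145, 149]

Fragments:
  [0,11): 11 bp
  [11,17): 6 bp
  [17,30): 13 bp
  [30,49): 19 bp
  [49,51): 2 bp
  [51,58): 7 bp
  [58,78): 20 bp
  [78,100): 22 bp
  [100,101): 1 bp
  [101,109): 8 bp
  [109,118): 9 bp
  [118,145): 27 bp
  [145,149): 4 bp
  [149,167): 18 bp

[1,2,4,6,7,8,9,11,13,18,19,20,22,27]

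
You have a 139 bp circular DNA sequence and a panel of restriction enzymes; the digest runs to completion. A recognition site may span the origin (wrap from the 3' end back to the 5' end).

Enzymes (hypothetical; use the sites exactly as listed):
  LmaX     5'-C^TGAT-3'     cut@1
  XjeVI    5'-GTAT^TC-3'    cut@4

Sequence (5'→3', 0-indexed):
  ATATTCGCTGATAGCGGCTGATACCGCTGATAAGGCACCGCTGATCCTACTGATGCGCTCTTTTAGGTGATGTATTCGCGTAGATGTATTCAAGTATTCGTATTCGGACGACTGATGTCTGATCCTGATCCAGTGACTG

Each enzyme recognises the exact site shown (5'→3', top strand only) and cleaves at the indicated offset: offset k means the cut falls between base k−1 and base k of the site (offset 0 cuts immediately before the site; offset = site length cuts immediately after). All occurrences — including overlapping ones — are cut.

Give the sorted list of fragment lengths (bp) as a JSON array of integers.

Per-enzyme occurrences:
  LmaX CTGAT/1: at [7, 17, 26, 40, 49, 111, 118, 124, 136] ⇒ [8, 18, 27, 41, 50, 112, 119, 125, 137]
  XjeVI GTATTC/4: at [71, 85, 93, 99] ⇒ [75, 89, 97, 103]

All cut coordinates (distinct, sorted): [8, 18, 27, 41, 50, 75, 89, 97, 103, 112, 119, 125, 137]

Fragment lengths:
  8→18: 10 bp
  18→27: 9 bp
  27→41: 14 bp
  41→50: 9 bp
  50→75: 25 bp
  75→89: 14 bp
  89→97: 8 bp
  97→103: 6 bp
  103→112: 9 bp
  112→119: 7 bp
  119→125: 6 bp
  125→137: 12 bp
  137→8 (wrap): 139-137+8 = 10 bp

[6,6,7,8,9,9,9,10,10,12,14,14,25]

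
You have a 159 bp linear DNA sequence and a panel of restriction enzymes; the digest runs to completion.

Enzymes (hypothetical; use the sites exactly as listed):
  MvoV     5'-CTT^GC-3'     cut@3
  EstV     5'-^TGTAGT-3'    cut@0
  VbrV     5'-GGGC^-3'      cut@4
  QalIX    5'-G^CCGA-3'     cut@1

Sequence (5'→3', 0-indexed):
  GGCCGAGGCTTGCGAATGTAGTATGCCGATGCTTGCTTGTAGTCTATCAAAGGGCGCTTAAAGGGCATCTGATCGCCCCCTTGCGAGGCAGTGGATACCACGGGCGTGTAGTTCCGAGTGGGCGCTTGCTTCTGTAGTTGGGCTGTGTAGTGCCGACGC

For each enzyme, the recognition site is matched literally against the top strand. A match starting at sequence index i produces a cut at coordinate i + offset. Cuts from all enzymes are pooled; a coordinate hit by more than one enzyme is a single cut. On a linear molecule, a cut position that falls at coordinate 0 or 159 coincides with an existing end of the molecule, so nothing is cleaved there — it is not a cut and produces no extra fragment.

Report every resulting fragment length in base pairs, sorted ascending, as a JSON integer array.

Scan for sites:
  MvoV CTTGC/3: at [8, 31, 79, 124] ⇒ [11, 34, 82, 127]
  EstV TGTAGT/0: at [16, 37, 106, 132, 145] ⇒ [16, 37, 106, 132, 145]
  VbrV GGGC/4: at [51, 62, 101, 119, 139] ⇒ [55, 66, 105, 123, 143]
  QalIX GCCGA/1: at [1, 24, 151] ⇒ [2, 25, 152]

Pooled cuts: [2, 11, 16, 25, 34, 37, 55, 66, 82, 105, 106, 123, 127, 132, 143, 145, 152]

Fragments:
  [0,2): 2 bp
  [2,11): 9 bp
  [11,16): 5 bp
  [16,25): 9 bp
  [25,34): 9 bp
  [34,37): 3 bp
  [37,55): 18 bp
  [55,66): 11 bp
  [66,82): 16 bp
  [82,105): 23 bp
  [105,106): 1 bp
  [106,123): 17 bp
  [123,127): 4 bp
  [127,132): 5 bp
  [132,143): 11 bp
  [143,145): 2 bp
  [145,152): 7 bp
  [152,159): 7 bp

[1,2,2,3,4,5,5,7,7,9,9,9,11,11,16,17,18,23]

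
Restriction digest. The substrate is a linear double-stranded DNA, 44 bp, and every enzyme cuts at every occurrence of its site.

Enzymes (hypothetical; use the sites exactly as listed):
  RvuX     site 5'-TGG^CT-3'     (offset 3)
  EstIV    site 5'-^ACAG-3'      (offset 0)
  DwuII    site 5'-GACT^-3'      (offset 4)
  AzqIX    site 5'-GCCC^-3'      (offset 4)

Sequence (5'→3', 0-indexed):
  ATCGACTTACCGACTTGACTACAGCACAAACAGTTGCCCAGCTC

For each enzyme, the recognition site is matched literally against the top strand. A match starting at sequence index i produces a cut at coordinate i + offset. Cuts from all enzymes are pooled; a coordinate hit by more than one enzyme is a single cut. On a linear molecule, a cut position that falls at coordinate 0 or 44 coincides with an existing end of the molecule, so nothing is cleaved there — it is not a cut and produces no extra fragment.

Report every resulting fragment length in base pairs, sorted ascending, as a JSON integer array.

[5,5,7,8,9,10]

Per-enzyme occurrences:
  RvuX (TGGCT, off=3): no sites
  EstIV (ACAG, off=0): starts [20, 29] → cuts [20, 29]
  DwuII (GACT, off=4): starts [3, 11, 16] → cuts [7, 15, 20]
  AzqIX (GCCC, off=4): starts [35] → cuts [39]

Pooled cuts: [7, 15, 20, 29, 39]

Fragment lengths:
  [0,7): 7 bp
  [7,15): 8 bp
  [15,20): 5 bp
  [20,29): 9 bp
  [29,39): 10 bp
  [39,44): 5 bp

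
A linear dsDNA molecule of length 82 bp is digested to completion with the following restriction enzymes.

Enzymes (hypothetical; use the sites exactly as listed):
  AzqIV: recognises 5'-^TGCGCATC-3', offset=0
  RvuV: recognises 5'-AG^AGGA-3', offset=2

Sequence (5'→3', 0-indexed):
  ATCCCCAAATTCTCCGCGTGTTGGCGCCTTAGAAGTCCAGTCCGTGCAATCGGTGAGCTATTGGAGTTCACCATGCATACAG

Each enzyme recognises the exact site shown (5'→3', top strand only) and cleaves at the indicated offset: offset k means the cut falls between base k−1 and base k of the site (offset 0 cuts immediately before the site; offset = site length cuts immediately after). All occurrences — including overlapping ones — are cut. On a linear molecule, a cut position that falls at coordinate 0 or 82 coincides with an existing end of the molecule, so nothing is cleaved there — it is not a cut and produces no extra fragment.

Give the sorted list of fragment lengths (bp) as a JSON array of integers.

Site scan:
  AzqIV (TGCGCATC, off=0): no sites
  RvuV (AGAGGA, off=2): no sites

Pooled cuts: ∅

Fragment lengths:
  no cuts → one linear fragment of 82 bp

[82]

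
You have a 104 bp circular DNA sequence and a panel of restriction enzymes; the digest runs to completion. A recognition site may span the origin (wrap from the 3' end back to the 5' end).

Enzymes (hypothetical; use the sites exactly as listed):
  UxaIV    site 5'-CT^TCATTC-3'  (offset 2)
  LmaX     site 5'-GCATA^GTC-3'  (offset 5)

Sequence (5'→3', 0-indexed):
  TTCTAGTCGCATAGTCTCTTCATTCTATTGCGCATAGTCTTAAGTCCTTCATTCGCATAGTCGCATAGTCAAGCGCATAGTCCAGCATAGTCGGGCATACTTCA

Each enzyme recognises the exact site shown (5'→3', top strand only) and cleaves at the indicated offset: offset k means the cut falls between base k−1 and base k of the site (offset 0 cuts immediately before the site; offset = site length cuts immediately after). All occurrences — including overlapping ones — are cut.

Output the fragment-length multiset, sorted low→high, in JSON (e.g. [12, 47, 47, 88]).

[6,8,10,11,12,12,12,16,17]

Scan for sites:
  UxaIV (CTTCATTC, off=2): starts [17, 46, 99] → cuts [19, 48, 101]
  LmaX (GCATAGTC, off=5): starts [8, 31, 54, 62, 74, 84] → cuts [13, 36, 59, 67, 79, 89]

Pooled cuts: [13, 19, 36, 48, 59, 67, 79, 89, 101]

Fragments:
  13→19: 6 bp
  19→36: 17 bp
  36→48: 12 bp
  48→59: 11 bp
  59→67: 8 bp
  67→79: 12 bp
  79→89: 10 bp
  89→101: 12 bp
  101→13 (wrap): 104-101+13 = 16 bp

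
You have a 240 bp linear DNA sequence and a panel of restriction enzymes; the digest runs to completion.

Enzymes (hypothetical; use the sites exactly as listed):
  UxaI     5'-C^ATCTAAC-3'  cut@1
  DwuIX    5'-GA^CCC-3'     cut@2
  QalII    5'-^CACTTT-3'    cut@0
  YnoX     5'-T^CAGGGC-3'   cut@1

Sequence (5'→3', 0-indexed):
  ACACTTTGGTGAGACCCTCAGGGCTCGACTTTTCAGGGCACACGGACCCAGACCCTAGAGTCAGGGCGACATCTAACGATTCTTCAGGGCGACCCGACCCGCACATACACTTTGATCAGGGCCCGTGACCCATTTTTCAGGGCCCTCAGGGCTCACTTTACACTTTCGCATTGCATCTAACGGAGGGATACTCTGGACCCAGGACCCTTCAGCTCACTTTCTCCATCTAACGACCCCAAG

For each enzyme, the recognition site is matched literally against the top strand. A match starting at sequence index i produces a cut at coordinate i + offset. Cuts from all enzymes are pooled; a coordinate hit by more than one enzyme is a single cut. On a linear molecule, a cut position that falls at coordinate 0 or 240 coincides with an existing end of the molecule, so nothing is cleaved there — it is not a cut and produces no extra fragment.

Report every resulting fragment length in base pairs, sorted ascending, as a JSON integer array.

Scan for sites:
  UxaI CATCTAAC/1: at [69, 173, 223] ⇒ [70, 174, 224]
  DwuIX GACCC/2: at [12, 44, 50, 90, 95, 126, 195, 202, 231] ⇒ [14, 46, 52, 92, 97, 128, 197, 204, 233]
  QalII CACTTT/0: at [1, 107, 153, 160, 214] ⇒ [1, 107, 153, 160, 214]
  YnoX TCAGGGC/1: at [17, 32, 60, 83, 115, 136, 145] ⇒ [18, 33, 61, 84, 116, 137, 146]

Pooled cuts: [1, 14, 18, 33, 46, 52, 61, 70, 84, 92, 97, 107, 116, 128, 137, 146, 153, 160, 174, 197, 204, 214, 224, 233]

Fragments:
  [0,1): 1 bp
  [1,14): 13 bp
  [14,18): 4 bp
  [18,33): 15 bp
  [33,46): 13 bp
  [46,52): 6 bp
  [52,61): 9 bp
  [61,70): 9 bp
  [70,84): 14 bp
  [84,92): 8 bp
  [92,97): 5 bp
  [97,107): 10 bp
  [107,116): 9 bp
  [116,128): 12 bp
  [128,137): 9 bp
  [137,146): 9 bp
  [146,153): 7 bp
  [153,160): 7 bp
  [160,174): 14 bp
  [174,197): 23 bp
  [197,204): 7 bp
  [204,214): 10 bp
  [214,224): 10 bp
  [224,233): 9 bp
  [233,240): 7 bp

[1,4,5,6,7,7,7,7,8,9,9,9,9,9,9,10,10,10,12,13,13,14,14,15,23]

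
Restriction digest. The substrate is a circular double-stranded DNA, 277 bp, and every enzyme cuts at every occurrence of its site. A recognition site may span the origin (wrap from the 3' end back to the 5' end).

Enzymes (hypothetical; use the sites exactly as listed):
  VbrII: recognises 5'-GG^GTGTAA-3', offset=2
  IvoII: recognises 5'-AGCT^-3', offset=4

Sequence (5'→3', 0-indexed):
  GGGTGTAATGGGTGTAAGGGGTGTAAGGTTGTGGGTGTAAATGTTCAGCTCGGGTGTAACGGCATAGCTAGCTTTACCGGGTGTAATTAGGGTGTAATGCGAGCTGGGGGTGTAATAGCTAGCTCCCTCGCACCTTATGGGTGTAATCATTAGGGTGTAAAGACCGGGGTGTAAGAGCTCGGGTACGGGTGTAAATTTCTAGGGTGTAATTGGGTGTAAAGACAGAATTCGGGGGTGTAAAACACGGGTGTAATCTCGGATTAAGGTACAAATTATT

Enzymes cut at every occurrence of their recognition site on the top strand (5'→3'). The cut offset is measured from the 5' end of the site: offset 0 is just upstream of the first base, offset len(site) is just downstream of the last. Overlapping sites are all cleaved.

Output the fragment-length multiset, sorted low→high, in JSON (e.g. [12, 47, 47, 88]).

[3,4,4,4,7,9,9,9,10,11,11,11,13,14,14,14,14,15,16,16,16,21,32]

Site scan:
  VbrII (GGGTGTAA, off=2): starts [0, 9, 18, 32, 51, 78, 89, 107, 138, 152, 166, 186, 201, 211, 232, 245] → cuts [2, 11, 20, 34, 53, 80, 91, 109, 140, 154, 168, 188, 203, 213, 234, 247]
  IvoII (AGCT, off=4): starts [46, 65, 69, 101, 116, 120, 175] → cuts [50, 69, 73, 105, 120, 124, 179]

Pooled cuts: [2, 11, 20, 34, 50, 53, 69, 73, 80, 91, 105, 109, 120, 124, 140, 154, 168, 179, 188, 203, 213, 234, 247]

Fragment lengths:
  2→11: 9 bp
  11→20: 9 bp
  20→34: 14 bp
  34→50: 16 bp
  50→53: 3 bp
  53→69: 16 bp
  69→73: 4 bp
  73→80: 7 bp
  80→91: 11 bp
  91→105: 14 bp
  105→109: 4 bp
  109→120: 11 bp
  120→124: 4 bp
  124→140: 16 bp
  140→154: 14 bp
  154→168: 14 bp
  168→179: 11 bp
  179→188: 9 bp
  188→203: 15 bp
  203→213: 10 bp
  213→234: 21 bp
  234→247: 13 bp
  247→2 (wrap): 277-247+2 = 32 bp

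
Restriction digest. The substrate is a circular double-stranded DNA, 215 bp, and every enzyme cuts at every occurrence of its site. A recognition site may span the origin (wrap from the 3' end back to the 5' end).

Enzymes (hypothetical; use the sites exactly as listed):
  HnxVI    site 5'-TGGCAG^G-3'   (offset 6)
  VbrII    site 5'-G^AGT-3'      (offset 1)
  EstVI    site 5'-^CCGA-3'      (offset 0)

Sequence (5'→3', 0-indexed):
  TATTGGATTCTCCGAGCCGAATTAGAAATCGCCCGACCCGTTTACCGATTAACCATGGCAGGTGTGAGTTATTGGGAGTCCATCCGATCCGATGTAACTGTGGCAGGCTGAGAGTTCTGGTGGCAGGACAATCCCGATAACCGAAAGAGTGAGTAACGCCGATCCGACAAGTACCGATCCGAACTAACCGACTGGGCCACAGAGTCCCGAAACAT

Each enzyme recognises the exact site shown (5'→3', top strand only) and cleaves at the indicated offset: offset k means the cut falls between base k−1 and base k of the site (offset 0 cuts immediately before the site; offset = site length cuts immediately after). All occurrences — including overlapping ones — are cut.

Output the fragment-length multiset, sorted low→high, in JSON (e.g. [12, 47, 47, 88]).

Site scan:
  HnxVI TGGCAGG/6: at [55, 100, 120] ⇒ [61, 106, 126]
  VbrII GAGT/1: at [65, 75, 111, 146, 150, 201] ⇒ [66, 76, 112, 147, 151, 202]
  EstVI CCGA/0: at [11, 16, 32, 44, 83, 88, 133, 140, 158, 163, 173, 178, 187, 206] ⇒ [11, 16, 32, 44, 83, 88, 133, 140, 158, 163, 173, 178, 187, 206]

Pooled cuts: [11, 16, 32, 44, 61, 66, 76, 83, 88, 106, 112, 126, 133, 140, 147, 151, 158, 163, 173, 178, 187, 202, 206]

Fragment lengths:
  11→16: 5 bp
  16→32: 16 bp
  32→44: 12 bp
  44→61: 17 bp
  61→66: 5 bp
  66→76: 10 bp
  76→83: 7 bp
  83→88: 5 bp
  88→106: 18 bp
  106→112: 6 bp
  112→126: 14 bp
  126→133: 7 bp
  133→140: 7 bp
  140→147: 7 bp
  147→151: 4 bp
  151→158: 7 bp
  158→163: 5 bp
  163→173: 10 bp
  173→178: 5 bp
  178→187: 9 bp
  187→202: 15 bp
  202→206: 4 bp
  206→11 (wrap): 215-206+11 = 20 bp

[4,4,5,5,5,5,5,6,7,7,7,7,7,9,10,10,12,14,15,16,17,18,20]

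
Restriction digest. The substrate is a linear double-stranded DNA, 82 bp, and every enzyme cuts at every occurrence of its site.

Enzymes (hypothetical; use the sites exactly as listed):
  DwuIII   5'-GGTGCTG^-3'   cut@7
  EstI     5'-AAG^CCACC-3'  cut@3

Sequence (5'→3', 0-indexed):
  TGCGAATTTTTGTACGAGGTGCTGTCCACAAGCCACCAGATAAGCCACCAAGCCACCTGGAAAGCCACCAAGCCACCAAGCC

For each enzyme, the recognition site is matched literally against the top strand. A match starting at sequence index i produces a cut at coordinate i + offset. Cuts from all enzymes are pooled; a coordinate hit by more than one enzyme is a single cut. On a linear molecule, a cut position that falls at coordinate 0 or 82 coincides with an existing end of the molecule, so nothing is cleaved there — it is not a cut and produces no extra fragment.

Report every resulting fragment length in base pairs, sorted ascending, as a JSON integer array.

Scan for sites:
  DwuIII (GGTGCTG, off=7): starts [17] → cuts [24]
  EstI (AAGCCACC, off=3): starts [29, 41, 49, 61, 69] → cuts [32, 44, 52, 64, 72]

All cut coordinates (distinct, sorted): [24, 32, 44, 52, 64, 72]

Fragment lengths:
  [0,24): 24 bp
  [24,32): 8 bp
  [32,44): 12 bp
  [44,52): 8 bp
  [52,64): 12 bp
  [64,72): 8 bp
  [72,82): 10 bp

[8,8,8,10,12,12,24]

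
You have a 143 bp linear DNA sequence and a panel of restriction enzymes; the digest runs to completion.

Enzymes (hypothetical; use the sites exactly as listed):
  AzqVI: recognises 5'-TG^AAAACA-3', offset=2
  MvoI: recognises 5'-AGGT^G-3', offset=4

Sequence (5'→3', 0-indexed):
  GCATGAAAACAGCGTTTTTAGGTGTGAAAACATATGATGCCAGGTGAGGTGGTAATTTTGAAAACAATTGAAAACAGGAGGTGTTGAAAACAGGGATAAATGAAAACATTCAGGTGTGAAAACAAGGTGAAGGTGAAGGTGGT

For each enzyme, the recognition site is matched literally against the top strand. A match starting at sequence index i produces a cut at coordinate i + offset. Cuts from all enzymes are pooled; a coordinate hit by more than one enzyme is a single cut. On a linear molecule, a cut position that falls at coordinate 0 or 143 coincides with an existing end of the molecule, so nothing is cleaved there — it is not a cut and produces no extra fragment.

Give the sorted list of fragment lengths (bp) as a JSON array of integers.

Per-enzyme occurrences:
  AzqVI (TGAAAACA, off=2): starts [3, 24, 58, 68, 84, 100, 116] → cuts [5, 26, 60, 70, 86, 102, 118]
  MvoI (AGGTG, off=4): starts [19, 41, 46, 78, 111, 124, 130, 136] → cuts [23, 45, 50, 82, 115, 128, 134, 140]

All cut coordinates (distinct, sorted): [5, 23, 26, 45, 50, 60, 70, 82, 86, 102, 115, 118, 128, 134, 140]

Fragments:
  [0,5): 5 bp
  [5,23): 18 bp
  [23,26): 3 bp
  [26,45): 19 bp
  [45,50): 5 bp
  [50,60): 10 bp
  [60,70): 10 bp
  [70,82): 12 bp
  [82,86): 4 bp
  [86,102): 16 bp
  [102,115): 13 bp
  [115,118): 3 bp
  [118,128): 10 bp
  [128,134): 6 bp
  [134,140): 6 bp
  [140,143): 3 bp

[3,3,3,4,5,5,6,6,10,10,10,12,13,16,18,19]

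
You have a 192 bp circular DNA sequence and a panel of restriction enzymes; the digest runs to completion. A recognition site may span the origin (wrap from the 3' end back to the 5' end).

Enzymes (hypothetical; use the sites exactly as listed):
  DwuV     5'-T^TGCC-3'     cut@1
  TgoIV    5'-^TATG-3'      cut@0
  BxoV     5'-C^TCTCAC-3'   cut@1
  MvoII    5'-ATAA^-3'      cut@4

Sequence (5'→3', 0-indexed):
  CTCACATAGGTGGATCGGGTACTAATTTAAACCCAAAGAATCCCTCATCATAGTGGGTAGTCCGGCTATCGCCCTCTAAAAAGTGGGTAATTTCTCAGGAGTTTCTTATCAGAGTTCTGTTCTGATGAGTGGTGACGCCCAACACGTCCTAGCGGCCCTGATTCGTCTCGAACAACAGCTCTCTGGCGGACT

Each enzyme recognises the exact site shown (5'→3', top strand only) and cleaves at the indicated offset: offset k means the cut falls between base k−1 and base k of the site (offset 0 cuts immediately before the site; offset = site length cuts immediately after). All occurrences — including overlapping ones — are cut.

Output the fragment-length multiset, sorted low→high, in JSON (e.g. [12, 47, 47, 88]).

[192]

Scan for sites:
  DwuV (TTGCC, off=1): no sites
  TgoIV (TATG, off=0): no sites
  BxoV CTCTCAC/1: at [190] ⇒ [191]
  MvoII (ATAA, off=4): no sites

All cut coordinates (distinct, sorted): [191]

Fragment lengths:
  191→191 (wrap): 192-191+191 = 192 bp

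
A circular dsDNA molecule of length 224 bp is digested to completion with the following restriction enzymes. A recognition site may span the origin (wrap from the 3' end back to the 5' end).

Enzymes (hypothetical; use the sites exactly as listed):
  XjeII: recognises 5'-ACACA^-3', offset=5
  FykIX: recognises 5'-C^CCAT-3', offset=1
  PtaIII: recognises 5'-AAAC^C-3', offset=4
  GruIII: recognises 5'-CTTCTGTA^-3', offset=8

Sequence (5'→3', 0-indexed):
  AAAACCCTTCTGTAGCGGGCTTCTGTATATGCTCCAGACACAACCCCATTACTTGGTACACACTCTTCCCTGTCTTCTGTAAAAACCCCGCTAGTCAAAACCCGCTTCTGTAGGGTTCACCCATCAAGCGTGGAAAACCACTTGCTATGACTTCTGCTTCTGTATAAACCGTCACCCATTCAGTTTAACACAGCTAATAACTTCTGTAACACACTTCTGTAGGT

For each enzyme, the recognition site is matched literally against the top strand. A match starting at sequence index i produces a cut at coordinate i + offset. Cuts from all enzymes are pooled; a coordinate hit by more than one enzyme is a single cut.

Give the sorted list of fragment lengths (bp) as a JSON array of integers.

Per-enzyme occurrences:
  XjeII (ACACA, off=5): starts [37, 57, 187, 208] → cuts [42, 62, 192, 213]
  FykIX (CCCAT, off=1): starts [44, 119, 174] → cuts [45, 120, 175]
  PtaIII (AAACC, off=4): starts [1, 82, 97, 134, 165] → cuts [5, 86, 101, 138, 169]
  GruIII (CTTCTGTA, off=8): starts [6, 19, 73, 104, 156, 200, 213] → cuts [14, 27, 81, 112, 164, 208, 221]

All cut coordinates (distinct, sorted): [5, 14, 27, 42, 45, 62, 81, 86, 101, 112, 120, 138, 164, 169, 175, 192, 208, 213, 221]

Fragments:
  5→14: 9 bp
  14→27: 13 bp
  27→42: 15 bp
  42→45: 3 bp
  45→62: 17 bp
  62→81: 19 bp
  81→86: 5 bp
  86→101: 15 bp
  101→112: 11 bp
  112→120: 8 bp
  120→138: 18 bp
  138→164: 26 bp
  164→169: 5 bp
  169→175: 6 bp
  175→192: 17 bp
  192→208: 16 bp
  208→213: 5 bp
  213→221: 8 bp
  221→5 (wrap): 224-221+5 = 8 bp

[3,5,5,5,6,8,8,8,9,11,13,15,15,16,17,17,18,19,26]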